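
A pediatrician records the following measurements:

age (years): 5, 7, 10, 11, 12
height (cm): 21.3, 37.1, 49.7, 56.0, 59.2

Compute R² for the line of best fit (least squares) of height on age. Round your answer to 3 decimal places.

n = 5, Σx = 45, Σy = 223.3, Σxy = 2189.6, Σx² = 439, Σy² = 10940.83
Sxx = Σx² − (Σx)²/n = 439 − 405 = 34
Sxy = Σxy − (Σx)(Σy)/n = 2189.6 − 2009.7 = 179.9
Syy = Σy² − (Σy)²/n = 10940.83 − 9972.578 = 968.252
R² = Sxy²/(Sxx·Syy) = (179.9)²/(34·968.252) = 0.983094

0.983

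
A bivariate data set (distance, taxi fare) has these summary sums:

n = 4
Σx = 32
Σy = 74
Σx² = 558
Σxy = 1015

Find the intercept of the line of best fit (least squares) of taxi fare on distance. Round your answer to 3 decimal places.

Sxx = Σx² − (Σx)²/n = 558 − 256 = 302
Sxy = Σxy − (Σx)(Σy)/n = 1015 − 592 = 423
b = Sxy/Sxx = 423/302 = 1.400662
a = ȳ − b·x̄ = 18.5 − 1.400662·8 = 7.294702

7.295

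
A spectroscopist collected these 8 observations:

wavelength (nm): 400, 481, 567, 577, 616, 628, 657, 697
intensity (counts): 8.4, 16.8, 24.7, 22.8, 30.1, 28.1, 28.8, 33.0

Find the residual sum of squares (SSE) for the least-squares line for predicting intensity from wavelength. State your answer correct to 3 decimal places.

n = 8, Σx = 4623, Σy = 192.7, Σxy = 116712.3, Σx² = 2737077, Σy² = 5096.79
Sxx = Σx² − (Σx)²/n = 2737077 − 2671516.125 = 65560.875
Sxy = Σxy − (Σx)(Σy)/n = 116712.3 − 111356.5125 = 5355.7875
Syy = Σy² − (Σy)²/n = 5096.79 − 4641.66125 = 455.12875
b = Sxy/Sxx = 5355.7875/65560.875 = 0.081692
SSE = Syy − b·Sxy = 455.12875 − 0.081692·5355.7875 = 17.604697

17.605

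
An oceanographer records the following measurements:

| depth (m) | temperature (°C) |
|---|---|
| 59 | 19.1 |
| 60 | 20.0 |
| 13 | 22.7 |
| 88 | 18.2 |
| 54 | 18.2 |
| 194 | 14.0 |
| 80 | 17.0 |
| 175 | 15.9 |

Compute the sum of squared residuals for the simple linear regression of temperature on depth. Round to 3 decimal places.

8.265

n = 8, Σx = 723, Σy = 145.1, Σxy = 12064.9, Σx² = 92571, Σy² = 2680.39
Sxx = Σx² − (Σx)²/n = 92571 − 65341.125 = 27229.875
Sxy = Σxy − (Σx)(Σy)/n = 12064.9 − 13113.4125 = -1048.5125
Syy = Σy² − (Σy)²/n = 2680.39 − 2631.75125 = 48.63875
b = Sxy/Sxx = -1048.5125/27229.875 = -0.038506
SSE = Syy − b·Sxy = 48.63875 − (-0.038506)·(-1048.5125) = 8.264769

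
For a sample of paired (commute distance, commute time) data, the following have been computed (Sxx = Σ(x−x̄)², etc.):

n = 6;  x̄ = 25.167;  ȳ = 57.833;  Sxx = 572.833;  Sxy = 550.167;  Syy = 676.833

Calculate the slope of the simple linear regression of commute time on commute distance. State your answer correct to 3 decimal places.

0.960

b = Sxy/Sxx = 550.167/572.833 = 0.960432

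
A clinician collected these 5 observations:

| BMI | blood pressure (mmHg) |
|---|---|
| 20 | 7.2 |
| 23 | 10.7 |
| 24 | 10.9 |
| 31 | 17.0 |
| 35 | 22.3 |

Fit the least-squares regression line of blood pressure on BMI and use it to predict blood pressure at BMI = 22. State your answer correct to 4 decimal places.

9.1839

n = 5, Σx = 133, Σy = 68.1, Σxy = 1959.2, Σx² = 3691
Sxx = Σx² − (Σx)²/n = 3691 − 3537.8 = 153.2
Sxy = Σxy − (Σx)(Σy)/n = 1959.2 − 1811.46 = 147.74
b = Sxy/Sxx = 147.74/153.2 = 0.964360
a = ȳ − b·x̄ = 13.62 − 0.964360·26.6 = -12.031984
ŷ(22) = a + b·22 = -12.031984 + 0.964360·22 = 9.183943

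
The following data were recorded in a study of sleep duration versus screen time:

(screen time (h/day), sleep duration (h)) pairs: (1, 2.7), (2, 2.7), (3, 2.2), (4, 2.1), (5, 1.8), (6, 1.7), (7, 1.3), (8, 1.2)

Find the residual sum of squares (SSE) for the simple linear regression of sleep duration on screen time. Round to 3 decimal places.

n = 8, Σx = 36, Σy = 15.7, Σxy = 61, Σx² = 204, Σy² = 33.09
Sxx = Σx² − (Σx)²/n = 204 − 162 = 42
Sxy = Σxy − (Σx)(Σy)/n = 61 − 70.65 = -9.65
Syy = Σy² − (Σy)²/n = 33.09 − 30.81125 = 2.27875
b = Sxy/Sxx = -9.65/42 = -0.229762
SSE = Syy − b·Sxy = 2.27875 − (-0.229762)·(-9.65) = 0.061548

0.062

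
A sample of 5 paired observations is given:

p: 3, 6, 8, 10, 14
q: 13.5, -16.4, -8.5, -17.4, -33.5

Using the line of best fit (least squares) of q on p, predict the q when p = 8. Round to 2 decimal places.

n = 5, Σx = 41, Σy = -62.3, Σxy = -768.9, Σx² = 405
Sxx = Σx² − (Σx)²/n = 405 − 336.2 = 68.8
Sxy = Σxy − (Σx)(Σy)/n = -768.9 − (-510.86) = -258.04
b = Sxy/Sxx = -258.04/68.8 = -3.750581
a = ȳ − b·x̄ = -12.46 − (-3.750581)·8.2 = 18.294767
ŷ(8) = a + b·8 = 18.294767 + (-3.750581)·8 = -11.709884

-11.71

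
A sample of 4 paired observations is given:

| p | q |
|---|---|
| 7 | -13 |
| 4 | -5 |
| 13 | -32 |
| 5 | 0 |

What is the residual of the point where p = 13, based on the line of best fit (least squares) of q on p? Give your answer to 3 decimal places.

-0.097

n = 4, Σx = 29, Σy = -50, Σxy = -527, Σx² = 259
Sxx = Σx² − (Σx)²/n = 259 − 210.25 = 48.75
Sxy = Σxy − (Σx)(Σy)/n = -527 − (-362.5) = -164.5
b = Sxy/Sxx = -164.5/48.75 = -3.374359
a = ȳ − b·x̄ = -12.5 − (-3.374359)·7.25 = 11.964103
ŷ(13) = 11.964103 + (-3.374359)·13 = -31.902564
residual = y − ŷ = -32 − (-31.902564) = -0.097436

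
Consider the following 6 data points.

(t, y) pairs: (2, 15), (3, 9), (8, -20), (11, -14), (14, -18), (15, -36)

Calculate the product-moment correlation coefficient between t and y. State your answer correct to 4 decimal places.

n = 6, Σx = 53, Σy = -64, Σxy = -1049, Σx² = 619, Σy² = 2522
Sxx = Σx² − (Σx)²/n = 619 − 468.166667 = 150.833333
Sxy = Σxy − (Σx)(Σy)/n = -1049 − (-565.333333) = -483.666667
Syy = Σy² − (Σy)²/n = 2522 − 682.666667 = 1839.333333
r = Sxy/√(Sxx·Syy) = -483.666667/√(277432.777778) = -483.666667/526.718879 = -0.918263

-0.9183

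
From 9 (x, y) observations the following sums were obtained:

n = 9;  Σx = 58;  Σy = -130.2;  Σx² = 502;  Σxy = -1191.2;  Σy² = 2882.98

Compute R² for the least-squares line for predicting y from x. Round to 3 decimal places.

Sxx = Σx² − (Σx)²/n = 502 − 373.777778 = 128.222222
Sxy = Σxy − (Σx)(Σy)/n = -1191.2 − (-839.066667) = -352.133333
Syy = Σy² − (Σy)²/n = 2882.98 − 1883.56 = 999.42
R² = Sxy²/(Sxx·Syy) = (-352.133333)²/(128.222222·999.42) = 0.967616

0.968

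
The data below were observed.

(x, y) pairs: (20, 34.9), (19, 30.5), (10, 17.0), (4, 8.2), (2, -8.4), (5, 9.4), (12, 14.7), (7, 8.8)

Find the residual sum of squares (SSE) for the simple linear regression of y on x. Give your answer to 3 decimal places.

n = 8, Σx = 79, Σy = 115.1, Σxy = 1748.5, Σx² = 1099, Σy² = 2956.95
Sxx = Σx² − (Σx)²/n = 1099 − 780.125 = 318.875
Sxy = Σxy − (Σx)(Σy)/n = 1748.5 − 1136.6125 = 611.8875
Syy = Σy² − (Σy)²/n = 2956.95 − 1656.00125 = 1300.94875
b = Sxy/Sxx = 611.8875/318.875 = 1.918895
SSE = Syy − b·Sxy = 1300.94875 − 1.918895·611.8875 = 126.801160

126.801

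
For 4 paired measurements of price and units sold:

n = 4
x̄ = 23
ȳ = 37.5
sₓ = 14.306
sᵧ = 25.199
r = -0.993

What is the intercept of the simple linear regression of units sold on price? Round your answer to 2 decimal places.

b = r · sᵧ/sₓ = -0.993 · 25.199/14.306 = -1.749099
a = ȳ − b·x̄ = 37.5 − (-1.749099)·23 = 77.729272

77.73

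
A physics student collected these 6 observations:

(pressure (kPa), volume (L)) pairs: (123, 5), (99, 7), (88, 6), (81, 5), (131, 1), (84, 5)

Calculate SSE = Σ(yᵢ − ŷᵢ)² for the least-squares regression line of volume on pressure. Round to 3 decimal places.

n = 6, Σx = 606, Σy = 29, Σxy = 2792, Σx² = 63452, Σy² = 161
Sxx = Σx² − (Σx)²/n = 63452 − 61206 = 2246
Sxy = Σxy − (Σx)(Σy)/n = 2792 − 2929 = -137
Syy = Σy² − (Σy)²/n = 161 − 140.166667 = 20.833333
b = Sxy/Sxx = -137/2246 = -0.060997
SSE = Syy − b·Sxy = 20.833333 − (-0.060997)·(-137) = 12.476699

12.477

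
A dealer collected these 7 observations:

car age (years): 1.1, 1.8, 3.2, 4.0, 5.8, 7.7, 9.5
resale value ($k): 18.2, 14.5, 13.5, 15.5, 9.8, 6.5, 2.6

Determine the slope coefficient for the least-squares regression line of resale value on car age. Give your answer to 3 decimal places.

n = 7, Σx = 33.1, Σy = 80.6, Σxy = 282.91, Σx² = 213.87
Sxx = Σx² − (Σx)²/n = 213.87 − 156.515714 = 57.354286
Sxy = Σxy − (Σx)(Σy)/n = 282.91 − 381.122857 = -98.212857
b = Sxy/Sxx = -98.212857/57.354286 = -1.712389

-1.712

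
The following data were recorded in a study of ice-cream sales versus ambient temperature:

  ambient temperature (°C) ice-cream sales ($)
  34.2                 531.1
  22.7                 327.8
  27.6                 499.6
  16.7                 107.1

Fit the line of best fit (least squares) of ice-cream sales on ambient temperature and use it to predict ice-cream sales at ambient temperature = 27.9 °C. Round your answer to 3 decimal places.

430.960

n = 4, Σx = 101.2, Σy = 1465.6, Σxy = 41182.21, Σx² = 2725.58
Sxx = Σx² − (Σx)²/n = 2725.58 − 2560.36 = 165.22
Sxy = Σxy − (Σx)(Σy)/n = 41182.21 − 37079.68 = 4102.53
b = Sxy/Sxx = 4102.53/165.22 = 24.830711
a = ȳ − b·x̄ = 366.4 − 24.830711·25.3 = -261.816977
ŷ(27.9) = a + b·27.9 = -261.816977 + 24.830711·27.9 = 430.959847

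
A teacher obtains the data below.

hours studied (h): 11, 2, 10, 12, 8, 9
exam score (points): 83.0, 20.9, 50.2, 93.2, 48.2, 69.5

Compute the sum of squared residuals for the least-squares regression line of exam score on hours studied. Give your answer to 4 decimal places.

656.6638

n = 6, Σx = 52, Σy = 365, Σxy = 3586.3, Σx² = 514, Σy² = 25685.58
Sxx = Σx² − (Σx)²/n = 514 − 450.666667 = 63.333333
Sxy = Σxy − (Σx)(Σy)/n = 3586.3 − 3163.333333 = 422.966667
Syy = Σy² − (Σy)²/n = 25685.58 − 22204.166667 = 3481.413333
b = Sxy/Sxx = 422.966667/63.333333 = 6.678421
SSE = Syy − b·Sxy = 3481.413333 − 6.678421·422.966667 = 656.663842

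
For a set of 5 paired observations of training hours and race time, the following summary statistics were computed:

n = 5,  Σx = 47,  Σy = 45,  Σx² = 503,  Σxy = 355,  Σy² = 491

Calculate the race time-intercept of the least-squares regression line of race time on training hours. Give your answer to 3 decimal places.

Sxx = Σx² − (Σx)²/n = 503 − 441.8 = 61.2
Sxy = Σxy − (Σx)(Σy)/n = 355 − 423 = -68
b = Sxy/Sxx = -68/61.2 = -1.111111
a = ȳ − b·x̄ = 9 − (-1.111111)·9.4 = 19.444444

19.444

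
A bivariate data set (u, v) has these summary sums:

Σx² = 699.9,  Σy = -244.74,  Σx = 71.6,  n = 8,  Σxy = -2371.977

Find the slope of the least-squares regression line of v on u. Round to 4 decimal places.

Sxx = Σx² − (Σx)²/n = 699.9 − 640.82 = 59.08
Sxy = Σxy − (Σx)(Σy)/n = -2371.977 − (-2190.423) = -181.554
b = Sxy/Sxx = -181.554/59.08 = -3.073020

-3.0730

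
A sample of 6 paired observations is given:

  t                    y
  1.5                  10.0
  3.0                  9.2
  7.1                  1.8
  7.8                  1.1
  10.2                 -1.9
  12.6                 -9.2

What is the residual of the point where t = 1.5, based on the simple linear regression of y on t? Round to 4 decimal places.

-1.1317

n = 6, Σx = 42.2, Σy = 11, Σxy = -71.34, Σx² = 385.3
Sxx = Σx² − (Σx)²/n = 385.3 − 296.806667 = 88.493333
Sxy = Σxy − (Σx)(Σy)/n = -71.34 − 77.366667 = -148.706667
b = Sxy/Sxx = -148.706667/88.493333 = -1.680428
a = ȳ − b·x̄ = 1.833333 − (-1.680428)·7.033333 = 13.652343
ŷ(1.5) = 13.652343 + (-1.680428)·1.5 = 11.131701
residual = y − ŷ = 10.0 − 11.131701 = -1.131701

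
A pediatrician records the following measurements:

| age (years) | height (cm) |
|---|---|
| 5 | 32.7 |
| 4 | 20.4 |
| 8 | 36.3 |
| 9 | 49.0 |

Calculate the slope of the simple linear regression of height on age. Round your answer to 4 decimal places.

n = 4, Σx = 26, Σy = 138.4, Σxy = 976.5, Σx² = 186
Sxx = Σx² − (Σx)²/n = 186 − 169 = 17
Sxy = Σxy − (Σx)(Σy)/n = 976.5 − 899.6 = 76.9
b = Sxy/Sxx = 76.9/17 = 4.523529

4.5235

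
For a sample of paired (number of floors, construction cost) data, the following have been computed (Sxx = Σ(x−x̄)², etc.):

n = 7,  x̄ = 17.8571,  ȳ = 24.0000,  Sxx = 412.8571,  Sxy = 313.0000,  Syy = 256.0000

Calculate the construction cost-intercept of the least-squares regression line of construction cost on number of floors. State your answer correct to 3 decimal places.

10.462

b = Sxy/Sxx = 313/412.8571 = 0.758132
a = ȳ − b·x̄ = 24 − 0.758132·17.8571 = 10.461969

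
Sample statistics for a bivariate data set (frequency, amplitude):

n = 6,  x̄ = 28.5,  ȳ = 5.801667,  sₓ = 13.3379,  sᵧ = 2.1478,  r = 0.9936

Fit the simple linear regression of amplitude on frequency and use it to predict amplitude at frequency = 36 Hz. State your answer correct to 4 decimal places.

7.0017

b = r · sᵧ/sₓ = 0.9936 · 2.1478/13.3379 = 0.159999
a = ȳ − b·x̄ = 5.801667 − 0.159999·28.5 = 1.241688
ŷ(36) = a + b·36 = 1.241688 + 0.159999·36 = 7.001661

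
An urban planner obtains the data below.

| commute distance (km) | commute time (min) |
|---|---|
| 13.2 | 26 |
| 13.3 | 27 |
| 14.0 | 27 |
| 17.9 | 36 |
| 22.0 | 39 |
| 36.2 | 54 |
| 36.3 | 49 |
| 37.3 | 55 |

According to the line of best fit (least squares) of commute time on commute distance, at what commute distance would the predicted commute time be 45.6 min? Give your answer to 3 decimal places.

29.710

n = 8, Σx = 190.2, Σy = 313, Σxy = 8367.7, Σx² = 5370.96
Sxx = Σx² − (Σx)²/n = 5370.96 − 4522.005 = 848.955
Sxy = Σxy − (Σx)(Σy)/n = 8367.7 − 7441.575 = 926.125
b = Sxy/Sxx = 926.125/848.955 = 1.090900
a = ȳ − b·x̄ = 39.125 − 1.090900·23.775 = 13.188853
Set a + b·x = 45.6: x = (45.6 − 13.188853) / 1.090900 = 29.710466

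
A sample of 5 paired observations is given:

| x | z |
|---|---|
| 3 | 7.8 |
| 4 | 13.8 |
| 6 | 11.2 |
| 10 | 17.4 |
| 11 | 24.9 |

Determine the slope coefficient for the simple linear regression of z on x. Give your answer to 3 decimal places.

n = 5, Σx = 34, Σy = 75.1, Σxy = 593.7, Σx² = 282
Sxx = Σx² − (Σx)²/n = 282 − 231.2 = 50.8
Sxy = Σxy − (Σx)(Σy)/n = 593.7 − 510.68 = 83.02
b = Sxy/Sxx = 83.02/50.8 = 1.634252

1.634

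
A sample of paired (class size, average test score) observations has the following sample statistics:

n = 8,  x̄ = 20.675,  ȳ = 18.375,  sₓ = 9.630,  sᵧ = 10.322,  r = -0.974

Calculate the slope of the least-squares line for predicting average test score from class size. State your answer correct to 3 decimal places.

-1.044

b = r · sᵧ/sₓ = -0.974 · 10.322/9.63 = -1.043990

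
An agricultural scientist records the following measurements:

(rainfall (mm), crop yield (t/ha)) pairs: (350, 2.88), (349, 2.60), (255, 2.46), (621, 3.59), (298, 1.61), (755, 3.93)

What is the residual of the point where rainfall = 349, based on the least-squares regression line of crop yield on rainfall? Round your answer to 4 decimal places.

n = 6, Σx = 2628, Σy = 17.07, Σxy = 8219.02, Σx² = 1353796
Sxx = Σx² − (Σx)²/n = 1353796 − 1151064 = 202732
Sxy = Σxy − (Σx)(Σy)/n = 8219.02 − 7476.66 = 742.36
b = Sxy/Sxx = 742.36/202732 = 0.003662
a = ȳ − b·x̄ = 2.845 − 0.003662·438 = 1.241140
ŷ(349) = 1.241140 + 0.003662·349 = 2.519102
residual = y − ŷ = 2.60 − 2.519102 = 0.080898

0.0809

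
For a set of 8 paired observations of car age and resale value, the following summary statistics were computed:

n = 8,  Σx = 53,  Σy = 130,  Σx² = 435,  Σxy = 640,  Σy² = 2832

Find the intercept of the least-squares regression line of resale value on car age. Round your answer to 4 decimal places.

Sxx = Σx² − (Σx)²/n = 435 − 351.125 = 83.875
Sxy = Σxy − (Σx)(Σy)/n = 640 − 861.25 = -221.25
b = Sxy/Sxx = -221.25/83.875 = -2.637854
a = ȳ − b·x̄ = 16.25 − (-2.637854)·6.625 = 33.725782

33.7258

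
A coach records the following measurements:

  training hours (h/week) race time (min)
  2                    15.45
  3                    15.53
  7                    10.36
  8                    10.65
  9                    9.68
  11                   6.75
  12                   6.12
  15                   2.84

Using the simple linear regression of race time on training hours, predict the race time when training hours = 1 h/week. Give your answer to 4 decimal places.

17.0238

n = 8, Σx = 67, Σy = 77.38, Σxy = 512.62, Σx² = 697
Sxx = Σx² − (Σx)²/n = 697 − 561.125 = 135.875
Sxy = Σxy − (Σx)(Σy)/n = 512.62 − 648.0575 = -135.4375
b = Sxy/Sxx = -135.4375/135.875 = -0.996780
a = ȳ − b·x̄ = 9.6725 − (-0.996780)·8.375 = 18.020534
ŷ(1) = a + b·1 = 18.020534 + (-0.996780)·1 = 17.023753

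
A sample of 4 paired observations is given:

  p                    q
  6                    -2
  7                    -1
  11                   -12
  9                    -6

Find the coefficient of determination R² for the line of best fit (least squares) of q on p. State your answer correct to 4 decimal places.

n = 4, Σx = 33, Σy = -21, Σxy = -205, Σx² = 287, Σy² = 185
Sxx = Σx² − (Σx)²/n = 287 − 272.25 = 14.75
Sxy = Σxy − (Σx)(Σy)/n = -205 − (-173.25) = -31.75
Syy = Σy² − (Σy)²/n = 185 − 110.25 = 74.75
R² = Sxy²/(Sxx·Syy) = (-31.75)²/(14.75·74.75) = 0.914291

0.9143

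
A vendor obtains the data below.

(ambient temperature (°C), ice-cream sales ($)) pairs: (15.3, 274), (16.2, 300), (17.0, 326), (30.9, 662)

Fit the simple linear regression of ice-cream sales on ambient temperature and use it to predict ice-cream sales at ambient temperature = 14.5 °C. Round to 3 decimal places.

258.768

n = 4, Σx = 79.4, Σy = 1562, Σxy = 35050, Σx² = 1740.34
Sxx = Σx² − (Σx)²/n = 1740.34 − 1576.09 = 164.25
Sxy = Σxy − (Σx)(Σy)/n = 35050 − 31005.7 = 4044.3
b = Sxy/Sxx = 4044.3/164.25 = 24.622831
a = ȳ − b·x̄ = 390.5 − 24.622831·19.85 = -98.263196
ŷ(14.5) = a + b·14.5 = -98.263196 + 24.622831·14.5 = 258.767854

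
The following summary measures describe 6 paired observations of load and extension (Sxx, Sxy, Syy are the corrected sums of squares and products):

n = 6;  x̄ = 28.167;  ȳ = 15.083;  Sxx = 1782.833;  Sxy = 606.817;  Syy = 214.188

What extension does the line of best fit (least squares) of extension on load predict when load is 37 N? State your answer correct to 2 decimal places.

18.09

b = Sxy/Sxx = 606.817/1782.833 = 0.340367
a = ȳ − b·x̄ = 15.083 − 0.340367·28.167 = 5.495891
ŷ(37) = a + b·37 = 5.495891 + 0.340367·37 = 18.089459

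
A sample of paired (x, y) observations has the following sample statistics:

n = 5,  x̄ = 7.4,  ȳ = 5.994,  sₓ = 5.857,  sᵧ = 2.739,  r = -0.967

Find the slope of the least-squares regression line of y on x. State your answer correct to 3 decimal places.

b = r · sᵧ/sₓ = -0.967 · 2.739/5.857 = -0.452213

-0.452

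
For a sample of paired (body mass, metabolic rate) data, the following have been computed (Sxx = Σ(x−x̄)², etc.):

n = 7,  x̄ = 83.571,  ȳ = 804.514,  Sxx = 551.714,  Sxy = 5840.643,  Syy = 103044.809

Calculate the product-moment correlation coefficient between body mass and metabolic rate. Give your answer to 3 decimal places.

0.775

r = Sxy/√(Sxx·Syy) = 5840.643/√(56851263.752626) = 5840.643/7539.977702 = 0.774623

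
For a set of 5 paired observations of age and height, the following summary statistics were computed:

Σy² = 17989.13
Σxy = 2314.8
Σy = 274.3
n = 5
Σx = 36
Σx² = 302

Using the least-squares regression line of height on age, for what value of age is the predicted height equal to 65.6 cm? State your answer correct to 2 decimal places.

8.55

Sxx = Σx² − (Σx)²/n = 302 − 259.2 = 42.8
Sxy = Σxy − (Σx)(Σy)/n = 2314.8 − 1974.96 = 339.84
b = Sxy/Sxx = 339.84/42.8 = 7.940187
a = ȳ − b·x̄ = 54.86 − 7.940187·7.2 = -2.309346
Set a + b·x = 65.6: x = (65.6 − (-2.309346)) / 7.940187 = 8.552613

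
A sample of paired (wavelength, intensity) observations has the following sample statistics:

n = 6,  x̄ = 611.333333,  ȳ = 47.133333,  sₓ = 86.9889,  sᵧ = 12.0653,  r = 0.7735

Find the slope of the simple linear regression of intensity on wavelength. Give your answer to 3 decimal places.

b = r · sᵧ/sₓ = 0.7735 · 12.0653/86.9889 = 0.107284

0.107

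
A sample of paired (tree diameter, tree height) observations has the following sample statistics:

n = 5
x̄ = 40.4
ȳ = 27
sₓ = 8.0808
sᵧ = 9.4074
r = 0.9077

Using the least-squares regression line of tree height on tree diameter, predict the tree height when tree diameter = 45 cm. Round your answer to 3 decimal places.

b = r · sᵧ/sₓ = 0.9077 · 9.4074/8.0808 = 1.056714
a = ȳ − b·x̄ = 27 − 1.056714·40.4 = -15.691258
ŷ(45) = a + b·45 = -15.691258 + 1.056714·45 = 31.860886

31.861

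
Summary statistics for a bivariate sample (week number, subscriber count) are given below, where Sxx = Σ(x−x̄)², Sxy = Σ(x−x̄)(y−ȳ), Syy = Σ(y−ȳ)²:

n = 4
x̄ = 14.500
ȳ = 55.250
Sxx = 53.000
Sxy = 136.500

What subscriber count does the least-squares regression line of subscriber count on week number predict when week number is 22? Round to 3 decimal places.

74.566

b = Sxy/Sxx = 136.5/53 = 2.575472
a = ȳ − b·x̄ = 55.25 − 2.575472·14.5 = 17.905660
ŷ(22) = a + b·22 = 17.905660 + 2.575472·22 = 74.566038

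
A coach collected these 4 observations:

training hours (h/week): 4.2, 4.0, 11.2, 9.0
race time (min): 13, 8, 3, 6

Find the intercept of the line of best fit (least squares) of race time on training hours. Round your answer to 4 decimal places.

14.6665

n = 4, Σx = 28.4, Σy = 30, Σxy = 174.2, Σx² = 240.08
Sxx = Σx² − (Σx)²/n = 240.08 − 201.64 = 38.44
Sxy = Σxy − (Σx)(Σy)/n = 174.2 − 213 = -38.8
b = Sxy/Sxx = -38.8/38.44 = -1.009365
a = ȳ − b·x̄ = 7.5 − (-1.009365)·7.1 = 14.666493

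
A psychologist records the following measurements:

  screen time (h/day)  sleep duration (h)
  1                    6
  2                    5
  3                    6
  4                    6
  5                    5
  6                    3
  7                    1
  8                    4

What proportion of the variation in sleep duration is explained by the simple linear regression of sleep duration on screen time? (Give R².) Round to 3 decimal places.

n = 8, Σx = 36, Σy = 36, Σxy = 140, Σx² = 204, Σy² = 184
Sxx = Σx² − (Σx)²/n = 204 − 162 = 42
Sxy = Σxy − (Σx)(Σy)/n = 140 − 162 = -22
Syy = Σy² − (Σy)²/n = 184 − 162 = 22
R² = Sxy²/(Sxx·Syy) = (-22)²/(42·22) = 0.523810

0.524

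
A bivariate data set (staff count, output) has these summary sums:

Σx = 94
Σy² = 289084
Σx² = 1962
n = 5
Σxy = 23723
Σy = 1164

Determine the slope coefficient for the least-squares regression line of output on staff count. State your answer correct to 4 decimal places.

9.4446

Sxx = Σx² − (Σx)²/n = 1962 − 1767.2 = 194.8
Sxy = Σxy − (Σx)(Σy)/n = 23723 − 21883.2 = 1839.8
b = Sxy/Sxx = 1839.8/194.8 = 9.444559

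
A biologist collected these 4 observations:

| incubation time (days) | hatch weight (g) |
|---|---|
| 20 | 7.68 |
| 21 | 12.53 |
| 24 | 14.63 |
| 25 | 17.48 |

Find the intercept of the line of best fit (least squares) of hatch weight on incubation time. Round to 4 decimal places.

n = 4, Σx = 90, Σy = 52.32, Σxy = 1204.85, Σx² = 2042
Sxx = Σx² − (Σx)²/n = 2042 − 2025 = 17
Sxy = Σxy − (Σx)(Σy)/n = 1204.85 − 1177.2 = 27.65
b = Sxy/Sxx = 27.65/17 = 1.626471
a = ȳ − b·x̄ = 13.08 − 1.626471·22.5 = -23.515588

-23.5156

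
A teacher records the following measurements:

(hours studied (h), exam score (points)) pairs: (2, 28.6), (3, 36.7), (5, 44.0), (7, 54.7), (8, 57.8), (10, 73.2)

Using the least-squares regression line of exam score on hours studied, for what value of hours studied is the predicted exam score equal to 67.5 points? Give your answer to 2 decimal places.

n = 6, Σx = 35, Σy = 295, Σxy = 1964.6, Σx² = 251
Sxx = Σx² − (Σx)²/n = 251 − 204.166667 = 46.833333
Sxy = Σxy − (Σx)(Σy)/n = 1964.6 − 1720.833333 = 243.766667
b = Sxy/Sxx = 243.766667/46.833333 = 5.204982
a = ȳ − b·x̄ = 49.166667 − 5.204982·5.833333 = 18.804270
Set a + b·x = 67.5: x = (67.5 − 18.804270) / 5.204982 = 9.355600

9.36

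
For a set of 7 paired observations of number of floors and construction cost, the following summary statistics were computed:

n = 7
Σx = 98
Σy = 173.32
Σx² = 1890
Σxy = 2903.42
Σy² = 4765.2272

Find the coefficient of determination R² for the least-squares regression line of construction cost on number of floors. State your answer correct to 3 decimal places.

0.927

Sxx = Σx² − (Σx)²/n = 1890 − 1372 = 518
Sxy = Σxy − (Σx)(Σy)/n = 2903.42 − 2426.48 = 476.94
Syy = Σy² − (Σy)²/n = 4765.2272 − 4291.4032 = 473.824
R² = Sxy²/(Sxx·Syy) = (476.94)²/(518·473.824) = 0.926789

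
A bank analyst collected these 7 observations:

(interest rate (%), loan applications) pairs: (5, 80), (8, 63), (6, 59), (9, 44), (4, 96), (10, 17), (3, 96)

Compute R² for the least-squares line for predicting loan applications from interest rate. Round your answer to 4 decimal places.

n = 7, Σx = 45, Σy = 455, Σxy = 2496, Σx² = 331, Σy² = 34507
Sxx = Σx² − (Σx)²/n = 331 − 289.285714 = 41.714286
Sxy = Σxy − (Σx)(Σy)/n = 2496 − 2925 = -429
Syy = Σy² − (Σy)²/n = 34507 − 29575 = 4932
R² = Sxy²/(Sxx·Syy) = (-429)²/(41.714286·4932) = 0.894554

0.8946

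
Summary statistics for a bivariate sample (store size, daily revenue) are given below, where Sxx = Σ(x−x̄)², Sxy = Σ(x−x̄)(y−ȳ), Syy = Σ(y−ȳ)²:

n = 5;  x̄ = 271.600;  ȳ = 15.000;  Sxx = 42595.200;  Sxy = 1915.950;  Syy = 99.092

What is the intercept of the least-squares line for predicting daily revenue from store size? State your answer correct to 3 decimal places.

2.783

b = Sxy/Sxx = 1915.95/42595.2 = 0.044980
a = ȳ − b·x̄ = 15 − 0.044980·271.6 = 2.783318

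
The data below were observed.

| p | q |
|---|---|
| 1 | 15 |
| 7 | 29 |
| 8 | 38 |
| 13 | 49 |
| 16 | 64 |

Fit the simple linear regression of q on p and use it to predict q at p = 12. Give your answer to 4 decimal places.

48.5821

n = 5, Σx = 45, Σy = 195, Σxy = 2183, Σx² = 539
Sxx = Σx² − (Σx)²/n = 539 − 405 = 134
Sxy = Σxy − (Σx)(Σy)/n = 2183 − 1755 = 428
b = Sxy/Sxx = 428/134 = 3.194030
a = ȳ − b·x̄ = 39 − 3.194030·9 = 10.253731
ŷ(12) = a + b·12 = 10.253731 + 3.194030·12 = 48.582090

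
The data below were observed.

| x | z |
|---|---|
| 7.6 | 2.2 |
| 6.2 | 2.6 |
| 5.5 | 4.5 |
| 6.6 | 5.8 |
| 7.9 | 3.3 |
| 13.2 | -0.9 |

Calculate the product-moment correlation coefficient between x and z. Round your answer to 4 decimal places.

n = 6, Σx = 47, Σy = 17.5, Σxy = 110.06, Σx² = 406.66, Σy² = 77.19
Sxx = Σx² − (Σx)²/n = 406.66 − 368.166667 = 38.493333
Sxy = Σxy − (Σx)(Σy)/n = 110.06 − 137.083333 = -27.023333
Syy = Σy² − (Σy)²/n = 77.19 − 51.041667 = 26.148333
r = Sxy/√(Sxx·Syy) = -27.023333/√(1006.536511) = -27.023333/31.725960 = -0.851774

-0.8518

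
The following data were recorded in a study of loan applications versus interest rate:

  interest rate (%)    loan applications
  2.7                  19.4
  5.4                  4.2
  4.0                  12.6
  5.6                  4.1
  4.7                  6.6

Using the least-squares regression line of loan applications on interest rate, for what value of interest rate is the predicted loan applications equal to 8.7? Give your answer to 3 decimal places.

4.603

n = 5, Σx = 22.4, Σy = 46.9, Σxy = 179.44, Σx² = 105.9
Sxx = Σx² − (Σx)²/n = 105.9 − 100.352 = 5.548
Sxy = Σxy − (Σx)(Σy)/n = 179.44 − 210.112 = -30.672
b = Sxy/Sxx = -30.672/5.548 = -5.528479
a = ȳ − b·x̄ = 9.38 − (-5.528479)·4.48 = 34.147585
Set a + b·x = 8.7: x = (8.7 − 34.147585) / (-5.528479) = 4.602999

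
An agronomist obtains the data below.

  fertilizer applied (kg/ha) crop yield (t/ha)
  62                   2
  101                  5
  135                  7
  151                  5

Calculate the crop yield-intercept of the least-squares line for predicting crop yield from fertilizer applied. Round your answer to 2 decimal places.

n = 4, Σx = 449, Σy = 19, Σxy = 2329, Σx² = 55071
Sxx = Σx² − (Σx)²/n = 55071 − 50400.25 = 4670.75
Sxy = Σxy − (Σx)(Σy)/n = 2329 − 2132.75 = 196.25
b = Sxy/Sxx = 196.25/4670.75 = 0.042017
a = ȳ − b·x̄ = 4.75 − 0.042017·112.25 = 0.033613

0.03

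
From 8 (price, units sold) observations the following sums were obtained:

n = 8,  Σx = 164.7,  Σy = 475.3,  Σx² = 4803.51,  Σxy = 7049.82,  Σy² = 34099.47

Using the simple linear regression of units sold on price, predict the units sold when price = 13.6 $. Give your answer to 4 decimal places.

72.9420

Sxx = Σx² − (Σx)²/n = 4803.51 − 3390.76125 = 1412.74875
Sxy = Σxy − (Σx)(Σy)/n = 7049.82 − 9785.23875 = -2735.41875
b = Sxy/Sxx = -2735.41875/1412.74875 = -1.936239
a = ȳ − b·x̄ = 59.4125 − (-1.936239)·20.5875 = 99.274813
ŷ(13.6) = a + b·13.6 = 99.274813 + (-1.936239)·13.6 = 72.941968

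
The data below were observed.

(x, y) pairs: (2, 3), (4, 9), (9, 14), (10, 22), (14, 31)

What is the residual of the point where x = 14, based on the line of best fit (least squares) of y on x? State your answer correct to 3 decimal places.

1.450

n = 5, Σx = 39, Σy = 79, Σxy = 822, Σx² = 397
Sxx = Σx² − (Σx)²/n = 397 − 304.2 = 92.8
Sxy = Σxy − (Σx)(Σy)/n = 822 − 616.2 = 205.8
b = Sxy/Sxx = 205.8/92.8 = 2.217672
a = ȳ − b·x̄ = 15.8 − 2.217672·7.8 = -1.497845
ŷ(14) = -1.497845 + 2.217672·14 = 29.549569
residual = y − ŷ = 31 − 29.549569 = 1.450431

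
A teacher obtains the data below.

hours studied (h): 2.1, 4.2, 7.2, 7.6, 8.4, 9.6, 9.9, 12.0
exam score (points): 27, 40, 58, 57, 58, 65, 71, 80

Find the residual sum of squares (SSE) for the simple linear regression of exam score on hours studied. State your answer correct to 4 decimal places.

31.6348

n = 8, Σx = 61, Σy = 456, Σxy = 3849.6, Σx² = 536.38, Σy² = 27972
Sxx = Σx² − (Σx)²/n = 536.38 − 465.125 = 71.255
Sxy = Σxy − (Σx)(Σy)/n = 3849.6 − 3477 = 372.6
Syy = Σy² − (Σy)²/n = 27972 − 25992 = 1980
b = Sxy/Sxx = 372.6/71.255 = 5.229107
SSE = Syy − b·Sxy = 1980 − 5.229107·372.6 = 31.634833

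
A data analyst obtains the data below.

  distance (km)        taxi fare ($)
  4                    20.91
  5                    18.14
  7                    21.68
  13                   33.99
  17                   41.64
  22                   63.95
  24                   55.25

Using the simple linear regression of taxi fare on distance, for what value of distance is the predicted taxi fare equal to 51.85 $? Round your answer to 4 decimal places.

n = 7, Σx = 92, Σy = 255.56, Σxy = 4208.75, Σx² = 1608
Sxx = Σx² − (Σx)²/n = 1608 − 1209.142857 = 398.857143
Sxy = Σxy − (Σx)(Σy)/n = 4208.75 − 3358.788571 = 849.961429
b = Sxy/Sxx = 849.961429/398.857143 = 2.130992
a = ȳ − b·x̄ = 36.508571 − 2.130992·13.142857 = 8.501246
Set a + b·x = 51.85: x = (51.85 − 8.501246) / 2.130992 = 20.342052

20.3421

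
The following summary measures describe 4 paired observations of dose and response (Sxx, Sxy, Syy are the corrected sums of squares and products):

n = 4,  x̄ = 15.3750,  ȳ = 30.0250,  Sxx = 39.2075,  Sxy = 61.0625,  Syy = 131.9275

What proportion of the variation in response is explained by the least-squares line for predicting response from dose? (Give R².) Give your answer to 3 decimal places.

R² = Sxy²/(Sxx·Syy) = (61.0625)²/(39.2075·131.9275) = 0.720850

0.721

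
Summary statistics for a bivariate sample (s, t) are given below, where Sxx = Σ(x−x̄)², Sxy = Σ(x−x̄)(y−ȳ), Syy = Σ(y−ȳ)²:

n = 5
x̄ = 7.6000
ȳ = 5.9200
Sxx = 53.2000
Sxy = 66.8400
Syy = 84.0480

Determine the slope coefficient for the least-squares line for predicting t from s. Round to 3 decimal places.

b = Sxy/Sxx = 66.84/53.2 = 1.256391

1.256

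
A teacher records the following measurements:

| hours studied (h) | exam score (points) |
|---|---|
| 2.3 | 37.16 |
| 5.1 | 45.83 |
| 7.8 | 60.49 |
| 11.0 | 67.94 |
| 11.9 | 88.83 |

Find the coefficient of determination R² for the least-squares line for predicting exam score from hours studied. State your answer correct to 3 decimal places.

n = 5, Σx = 38.1, Σy = 300.25, Σxy = 2595.44, Σx² = 354.75, Σy² = 19646.9071
Sxx = Σx² − (Σx)²/n = 354.75 − 290.322 = 64.428
Sxy = Σxy − (Σx)(Σy)/n = 2595.44 − 2287.905 = 307.535
Syy = Σy² − (Σy)²/n = 19646.9071 − 18030.0125 = 1616.8946
R² = Sxy²/(Sxx·Syy) = (307.535)²/(64.428·1616.8946) = 0.907889

0.908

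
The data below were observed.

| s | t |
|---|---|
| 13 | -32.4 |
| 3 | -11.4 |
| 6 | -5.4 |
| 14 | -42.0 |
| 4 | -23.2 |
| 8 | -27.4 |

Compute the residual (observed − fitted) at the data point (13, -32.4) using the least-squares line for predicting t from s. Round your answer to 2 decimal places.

n = 6, Σx = 48, Σy = -141.8, Σxy = -1387.8, Σx² = 490
Sxx = Σx² − (Σx)²/n = 490 − 384 = 106
Sxy = Σxy − (Σx)(Σy)/n = -1387.8 − (-1134.4) = -253.4
b = Sxy/Sxx = -253.4/106 = -2.390566
a = ȳ − b·x̄ = -23.633333 − (-2.390566)·8 = -4.508805
ŷ(13) = -4.508805 + (-2.390566)·13 = -35.586164
residual = y − ŷ = -32.4 − (-35.586164) = 3.186164

3.19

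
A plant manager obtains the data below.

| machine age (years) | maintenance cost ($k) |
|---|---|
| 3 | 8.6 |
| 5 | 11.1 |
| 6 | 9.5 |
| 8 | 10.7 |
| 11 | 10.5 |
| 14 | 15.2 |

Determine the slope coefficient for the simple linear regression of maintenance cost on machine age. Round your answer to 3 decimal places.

n = 6, Σx = 47, Σy = 65.6, Σxy = 552.2, Σx² = 451
Sxx = Σx² − (Σx)²/n = 451 − 368.166667 = 82.833333
Sxy = Σxy − (Σx)(Σy)/n = 552.2 − 513.866667 = 38.333333
b = Sxy/Sxx = 38.333333/82.833333 = 0.462777

0.463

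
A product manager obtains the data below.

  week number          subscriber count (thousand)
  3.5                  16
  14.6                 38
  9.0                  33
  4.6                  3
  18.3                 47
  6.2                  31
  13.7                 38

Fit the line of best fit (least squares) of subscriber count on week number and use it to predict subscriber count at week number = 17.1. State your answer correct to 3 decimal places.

45.757

n = 7, Σx = 69.9, Σy = 206, Σxy = 2494.5, Σx² = 888.59
Sxx = Σx² − (Σx)²/n = 888.59 − 698.001429 = 190.588571
Sxy = Σxy − (Σx)(Σy)/n = 2494.5 − 2057.057143 = 437.442857
b = Sxy/Sxx = 437.442857/190.588571 = 2.295221
a = ȳ − b·x̄ = 29.428571 − 2.295221·9.985714 = 6.509152
ŷ(17.1) = a + b·17.1 = 6.509152 + 2.295221·17.1 = 45.757428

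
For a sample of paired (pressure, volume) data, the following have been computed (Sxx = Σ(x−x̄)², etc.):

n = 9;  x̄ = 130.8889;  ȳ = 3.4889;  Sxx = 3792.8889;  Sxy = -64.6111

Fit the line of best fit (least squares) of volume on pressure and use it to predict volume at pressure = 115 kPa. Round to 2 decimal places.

3.76

b = Sxy/Sxx = -64.6111/3792.8889 = -0.017035
a = ȳ − b·x̄ = 3.4889 − (-0.017035)·130.8889 = 5.718566
ŷ(115) = a + b·115 = 5.718566 + (-0.017035)·115 = 3.759564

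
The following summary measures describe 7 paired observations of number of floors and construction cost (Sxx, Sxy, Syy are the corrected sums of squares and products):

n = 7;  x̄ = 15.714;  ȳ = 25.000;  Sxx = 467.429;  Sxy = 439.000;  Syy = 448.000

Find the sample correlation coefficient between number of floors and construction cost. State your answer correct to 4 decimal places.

0.9593

r = Sxy/√(Sxx·Syy) = 439/√(209408.192) = 439/457.611398 = 0.959329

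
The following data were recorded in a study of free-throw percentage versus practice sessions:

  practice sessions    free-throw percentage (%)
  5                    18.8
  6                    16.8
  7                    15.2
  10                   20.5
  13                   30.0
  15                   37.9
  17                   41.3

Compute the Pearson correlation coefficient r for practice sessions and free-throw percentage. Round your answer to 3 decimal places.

0.954

n = 7, Σx = 73, Σy = 180.5, Σxy = 2166.8, Σx² = 893, Σy² = 5329.07
Sxx = Σx² − (Σx)²/n = 893 − 761.285714 = 131.714286
Sxy = Σxy − (Σx)(Σy)/n = 2166.8 − 1882.357143 = 284.442857
Syy = Σy² − (Σy)²/n = 5329.07 − 4654.321429 = 674.748571
r = Sxy/√(Sxx·Syy) = 284.442857/√(88874.026122) = 284.442857/298.117470 = 0.954130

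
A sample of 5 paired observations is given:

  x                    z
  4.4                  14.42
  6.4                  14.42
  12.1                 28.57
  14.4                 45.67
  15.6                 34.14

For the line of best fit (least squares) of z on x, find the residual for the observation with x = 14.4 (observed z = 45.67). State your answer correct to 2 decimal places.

n = 5, Σx = 52.9, Σy = 137.22, Σxy = 1691.665, Σx² = 657.45
Sxx = Σx² − (Σx)²/n = 657.45 − 559.682 = 97.768
Sxy = Σxy − (Σx)(Σy)/n = 1691.665 − 1451.7876 = 239.8774
b = Sxy/Sxx = 239.8774/97.768 = 2.453537
a = ȳ − b·x̄ = 27.444 − 2.453537·10.58 = 1.485579
ŷ(14.4) = 1.485579 + 2.453537·14.4 = 36.816511
residual = y − ŷ = 45.67 − 36.816511 = 8.853489

8.85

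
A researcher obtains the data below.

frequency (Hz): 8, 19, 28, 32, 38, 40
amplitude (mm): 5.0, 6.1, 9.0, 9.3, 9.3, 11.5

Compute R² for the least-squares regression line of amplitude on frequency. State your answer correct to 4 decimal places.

n = 6, Σx = 165, Σy = 50.2, Σxy = 1518.9, Σx² = 5277, Σy² = 448.44
Sxx = Σx² − (Σx)²/n = 5277 − 4537.5 = 739.5
Sxy = Σxy − (Σx)(Σy)/n = 1518.9 − 1380.5 = 138.4
Syy = Σy² − (Σy)²/n = 448.44 − 420.006667 = 28.433333
R² = Sxy²/(Sxx·Syy) = (138.4)²/(739.5·28.433333) = 0.910975

0.9110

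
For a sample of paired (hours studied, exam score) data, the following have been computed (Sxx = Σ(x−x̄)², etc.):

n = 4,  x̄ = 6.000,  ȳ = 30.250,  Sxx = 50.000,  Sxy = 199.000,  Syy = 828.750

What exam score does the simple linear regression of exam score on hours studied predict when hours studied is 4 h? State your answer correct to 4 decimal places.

22.2900

b = Sxy/Sxx = 199/50 = 3.98
a = ȳ − b·x̄ = 30.25 − 3.98·6 = 6.37
ŷ(4) = a + b·4 = 6.37 + 3.98·4 = 22.29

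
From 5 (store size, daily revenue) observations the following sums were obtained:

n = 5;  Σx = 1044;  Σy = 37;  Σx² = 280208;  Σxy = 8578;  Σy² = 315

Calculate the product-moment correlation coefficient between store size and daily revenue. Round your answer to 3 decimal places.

0.532

Sxx = Σx² − (Σx)²/n = 280208 − 217987.2 = 62220.8
Sxy = Σxy − (Σx)(Σy)/n = 8578 − 7725.6 = 852.4
Syy = Σy² − (Σy)²/n = 315 − 273.8 = 41.2
r = Sxy/√(Sxx·Syy) = 852.4/√(2563496.96) = 852.4/1601.092427 = 0.532387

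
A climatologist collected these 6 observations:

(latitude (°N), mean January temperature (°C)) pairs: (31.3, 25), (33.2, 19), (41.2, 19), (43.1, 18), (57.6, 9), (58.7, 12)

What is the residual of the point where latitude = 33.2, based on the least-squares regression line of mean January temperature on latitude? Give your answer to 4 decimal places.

-2.9850

n = 6, Σx = 265.1, Σy = 102, Σxy = 4194.7, Σx² = 12400.43
Sxx = Σx² − (Σx)²/n = 12400.43 − 11713.001667 = 687.428333
Sxy = Σxy − (Σx)(Σy)/n = 4194.7 − 4506.7 = -312
b = Sxy/Sxx = -312/687.428333 = -0.453865
a = ȳ − b·x̄ = 17 − (-0.453865)·44.183333 = 37.053290
ŷ(33.2) = 37.053290 + (-0.453865)·33.2 = 21.984956
residual = y − ŷ = 19 − 21.984956 = -2.984956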